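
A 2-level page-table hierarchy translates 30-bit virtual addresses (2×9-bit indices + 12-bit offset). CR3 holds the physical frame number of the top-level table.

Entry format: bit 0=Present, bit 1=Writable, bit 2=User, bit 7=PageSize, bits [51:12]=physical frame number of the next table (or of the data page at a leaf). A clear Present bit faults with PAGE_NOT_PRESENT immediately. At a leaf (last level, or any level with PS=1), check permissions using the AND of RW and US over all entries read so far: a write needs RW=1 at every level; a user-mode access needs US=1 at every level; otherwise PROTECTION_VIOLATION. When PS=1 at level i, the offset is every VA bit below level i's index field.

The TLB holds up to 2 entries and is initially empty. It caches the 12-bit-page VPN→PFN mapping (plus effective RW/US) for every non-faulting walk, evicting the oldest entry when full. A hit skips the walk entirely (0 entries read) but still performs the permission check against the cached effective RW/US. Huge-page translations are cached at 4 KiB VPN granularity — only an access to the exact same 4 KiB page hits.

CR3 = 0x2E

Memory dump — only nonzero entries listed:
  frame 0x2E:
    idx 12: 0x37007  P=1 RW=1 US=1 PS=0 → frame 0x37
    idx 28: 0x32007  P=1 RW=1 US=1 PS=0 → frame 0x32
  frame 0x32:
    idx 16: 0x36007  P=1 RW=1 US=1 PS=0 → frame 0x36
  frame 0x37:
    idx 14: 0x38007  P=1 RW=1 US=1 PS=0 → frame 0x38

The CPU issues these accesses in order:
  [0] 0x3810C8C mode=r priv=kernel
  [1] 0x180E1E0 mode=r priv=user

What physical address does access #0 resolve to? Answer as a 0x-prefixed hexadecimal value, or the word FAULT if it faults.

Walk each access:
#0 VA=0x3810C8C (r,kernel):
  L0: frame=0x2E idx=28 entry=0x32007 [P=1 RW=1 US=1 PS=0]
  L1: frame=0x32 idx=16 entry=0x36007 [P=1 RW=1 US=1 PS=0]
  ✓ 0x36C8C  — 2 lookups
#1 VA=0x180E1E0 (r,user):
  L0: frame=0x2E idx=12 entry=0x37007 [P=1 RW=1 US=1 PS=0]
  L1: frame=0x37 idx=14 entry=0x38007 [P=1 RW=1 US=1 PS=0]
  ✓ 0x381E0  — 2 lookups

Access #0 PA: 0x36C8C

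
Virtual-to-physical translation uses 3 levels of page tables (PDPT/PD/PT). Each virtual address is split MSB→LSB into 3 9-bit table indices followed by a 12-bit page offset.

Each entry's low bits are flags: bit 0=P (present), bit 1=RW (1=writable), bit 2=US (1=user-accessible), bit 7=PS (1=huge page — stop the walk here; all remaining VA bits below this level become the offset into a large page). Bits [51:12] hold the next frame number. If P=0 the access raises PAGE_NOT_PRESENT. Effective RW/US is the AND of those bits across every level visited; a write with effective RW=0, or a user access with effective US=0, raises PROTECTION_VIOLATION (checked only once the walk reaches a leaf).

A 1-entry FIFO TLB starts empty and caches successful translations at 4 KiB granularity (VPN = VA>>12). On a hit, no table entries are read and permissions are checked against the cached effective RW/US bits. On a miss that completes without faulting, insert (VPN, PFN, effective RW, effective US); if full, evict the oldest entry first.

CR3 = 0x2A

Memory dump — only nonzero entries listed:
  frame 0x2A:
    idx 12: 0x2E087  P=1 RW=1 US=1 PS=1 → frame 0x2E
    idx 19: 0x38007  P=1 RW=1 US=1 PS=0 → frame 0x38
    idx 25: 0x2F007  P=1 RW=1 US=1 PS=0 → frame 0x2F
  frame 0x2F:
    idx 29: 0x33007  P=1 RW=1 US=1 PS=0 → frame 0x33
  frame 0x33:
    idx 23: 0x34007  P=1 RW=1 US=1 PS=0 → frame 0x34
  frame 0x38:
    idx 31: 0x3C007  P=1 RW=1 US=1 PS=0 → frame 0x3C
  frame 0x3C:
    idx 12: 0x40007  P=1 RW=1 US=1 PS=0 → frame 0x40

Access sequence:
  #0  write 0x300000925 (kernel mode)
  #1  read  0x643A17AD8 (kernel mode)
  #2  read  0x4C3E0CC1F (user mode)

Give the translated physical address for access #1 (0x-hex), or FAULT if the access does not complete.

Walk each access:
#0 VA=0x300000925 (w,kernel):
  [0] read 0x2A idx=12: raw=0x2E087 flags P=1 W=1 U=1 S=1
  → PA=0x2E925 (huge @L0)  (1 entries read)
#1 VA=0x643A17AD8 (r,kernel):
  [0] read 0x2A idx=25: raw=0x2F007 flags P=1 W=1 U=1 S=0
  [1] read 0x2F idx=29: raw=0x33007 flags P=1 W=1 U=1 S=0
  [2] read 0x33 idx=23: raw=0x34007 flags P=1 W=1 U=1 S=0
  → PA=0x34AD8  (3 entries read)
#2 VA=0x4C3E0CC1F (r,user):
  [0] read 0x2A idx=19: raw=0x38007 flags P=1 W=1 U=1 S=0
  [1] read 0x38 idx=31: raw=0x3C007 flags P=1 W=1 U=1 S=0
  [2] read 0x3C idx=12: raw=0x40007 flags P=1 W=1 U=1 S=0
  → PA=0x40C1F  (3 entries read)

Access #1 PA: 0x34AD8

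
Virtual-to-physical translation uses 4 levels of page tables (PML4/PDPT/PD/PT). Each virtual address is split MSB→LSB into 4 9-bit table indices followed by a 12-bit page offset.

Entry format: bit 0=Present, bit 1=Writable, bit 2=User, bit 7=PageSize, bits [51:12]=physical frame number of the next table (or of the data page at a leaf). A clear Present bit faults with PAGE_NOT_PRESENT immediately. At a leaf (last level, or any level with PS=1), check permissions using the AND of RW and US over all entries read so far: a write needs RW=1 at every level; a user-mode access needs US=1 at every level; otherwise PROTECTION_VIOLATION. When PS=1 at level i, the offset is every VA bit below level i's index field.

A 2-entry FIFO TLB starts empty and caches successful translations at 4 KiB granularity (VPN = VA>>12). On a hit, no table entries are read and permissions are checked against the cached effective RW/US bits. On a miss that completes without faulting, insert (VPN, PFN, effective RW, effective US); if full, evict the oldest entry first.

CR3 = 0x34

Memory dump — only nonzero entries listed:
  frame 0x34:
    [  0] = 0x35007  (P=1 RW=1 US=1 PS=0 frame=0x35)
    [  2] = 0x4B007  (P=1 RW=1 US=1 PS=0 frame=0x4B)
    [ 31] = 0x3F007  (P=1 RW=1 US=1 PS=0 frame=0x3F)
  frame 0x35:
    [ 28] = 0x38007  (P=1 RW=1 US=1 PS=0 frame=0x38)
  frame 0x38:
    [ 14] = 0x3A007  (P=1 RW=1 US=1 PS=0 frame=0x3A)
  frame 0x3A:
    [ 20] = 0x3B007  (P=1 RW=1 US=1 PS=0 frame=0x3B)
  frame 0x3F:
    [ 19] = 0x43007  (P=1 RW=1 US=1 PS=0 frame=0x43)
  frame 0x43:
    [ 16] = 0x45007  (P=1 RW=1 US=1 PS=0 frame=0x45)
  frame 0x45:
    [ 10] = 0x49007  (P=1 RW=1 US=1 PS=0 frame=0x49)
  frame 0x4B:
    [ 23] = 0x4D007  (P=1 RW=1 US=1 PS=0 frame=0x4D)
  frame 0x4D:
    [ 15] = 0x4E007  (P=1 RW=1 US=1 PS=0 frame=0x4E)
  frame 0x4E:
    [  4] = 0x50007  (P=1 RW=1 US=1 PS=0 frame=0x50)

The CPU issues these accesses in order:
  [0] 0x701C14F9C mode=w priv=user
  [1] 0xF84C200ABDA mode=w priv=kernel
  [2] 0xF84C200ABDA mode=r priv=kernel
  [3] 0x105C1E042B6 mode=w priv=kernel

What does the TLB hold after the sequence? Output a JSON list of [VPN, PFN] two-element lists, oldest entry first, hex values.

Per-access translation:
#0 VA=0x701C14F9C (w,user):
  L0: frame=0x34 idx=0 entry=0x35007 [P=1 RW=1 US=1 PS=0]
  L1: frame=0x35 idx=28 entry=0x38007 [P=1 RW=1 US=1 PS=0]
  L2: frame=0x38 idx=14 entry=0x3A007 [P=1 RW=1 US=1 PS=0]
  L3: frame=0x3A idx=20 entry=0x3B007 [P=1 RW=1 US=1 PS=0]
  ✓ 0x3BF9C  — 4 lookups
#1 VA=0xF84C200ABDA (w,kernel):
  L0: frame=0x34 idx=31 entry=0x3F007 [P=1 RW=1 US=1 PS=0]
  L1: frame=0x3F idx=19 entry=0x43007 [P=1 RW=1 US=1 PS=0]
  L2: frame=0x43 idx=16 entry=0x45007 [P=1 RW=1 US=1 PS=0]
  L3: frame=0x45 idx=10 entry=0x49007 [P=1 RW=1 US=1 PS=0]
  ✓ 0x49BDA  — 4 lookups
#2 VA=0xF84C200ABDA (r,kernel):
  TLB hit vpn=0xF84C200A → PA=0x49BDA
#3 VA=0x105C1E042B6 (w,kernel):
  L0: frame=0x34 idx=2 entry=0x4B007 [P=1 RW=1 US=1 PS=0]
  L1: frame=0x4B idx=23 entry=0x4D007 [P=1 RW=1 US=1 PS=0]
  L2: frame=0x4D idx=15 entry=0x4E007 [P=1 RW=1 US=1 PS=0]
  L3: frame=0x4E idx=4 entry=0x50007 [P=1 RW=1 US=1 PS=0]
  ✓ 0x502B6  — 4 lookups

TLB: [["0xF84C200A", "0x49"], ["0x105C1E04", "0x50"]]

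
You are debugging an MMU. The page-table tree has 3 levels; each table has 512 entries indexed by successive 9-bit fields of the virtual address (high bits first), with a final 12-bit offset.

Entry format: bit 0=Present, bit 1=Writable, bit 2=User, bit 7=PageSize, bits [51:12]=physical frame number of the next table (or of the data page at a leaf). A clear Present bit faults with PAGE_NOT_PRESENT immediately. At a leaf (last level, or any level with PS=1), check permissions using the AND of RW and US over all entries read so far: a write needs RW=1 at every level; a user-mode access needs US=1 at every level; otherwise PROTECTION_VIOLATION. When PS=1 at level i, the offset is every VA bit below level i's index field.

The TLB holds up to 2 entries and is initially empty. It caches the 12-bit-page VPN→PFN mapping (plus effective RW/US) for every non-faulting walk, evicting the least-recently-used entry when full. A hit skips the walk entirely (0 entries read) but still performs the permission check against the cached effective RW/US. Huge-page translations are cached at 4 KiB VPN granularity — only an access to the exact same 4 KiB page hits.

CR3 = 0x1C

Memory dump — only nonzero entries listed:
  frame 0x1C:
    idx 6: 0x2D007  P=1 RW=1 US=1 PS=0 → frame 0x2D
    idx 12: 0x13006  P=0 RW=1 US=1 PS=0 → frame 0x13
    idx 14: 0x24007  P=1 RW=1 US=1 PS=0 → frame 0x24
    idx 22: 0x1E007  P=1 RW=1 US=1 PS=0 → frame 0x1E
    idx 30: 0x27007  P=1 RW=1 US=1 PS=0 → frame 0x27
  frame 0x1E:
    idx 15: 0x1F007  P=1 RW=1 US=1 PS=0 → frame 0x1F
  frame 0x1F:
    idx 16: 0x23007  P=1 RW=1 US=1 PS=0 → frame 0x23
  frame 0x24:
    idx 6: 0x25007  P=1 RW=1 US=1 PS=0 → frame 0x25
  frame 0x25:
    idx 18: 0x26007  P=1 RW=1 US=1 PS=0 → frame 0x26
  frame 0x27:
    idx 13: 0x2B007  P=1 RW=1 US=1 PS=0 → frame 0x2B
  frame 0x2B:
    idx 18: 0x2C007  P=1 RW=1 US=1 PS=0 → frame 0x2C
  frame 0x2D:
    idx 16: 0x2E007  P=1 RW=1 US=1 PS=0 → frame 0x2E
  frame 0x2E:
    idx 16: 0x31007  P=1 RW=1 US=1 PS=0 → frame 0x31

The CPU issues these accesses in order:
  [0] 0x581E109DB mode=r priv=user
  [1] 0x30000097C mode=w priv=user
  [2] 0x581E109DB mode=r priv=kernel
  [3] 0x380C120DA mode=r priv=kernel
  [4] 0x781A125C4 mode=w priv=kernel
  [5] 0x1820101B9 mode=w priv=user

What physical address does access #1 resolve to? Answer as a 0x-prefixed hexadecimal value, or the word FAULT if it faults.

Trace:
#0 VA=0x581E109DB (r,user):
  [0] read 0x1C idx=22: raw=0x1E007 flags P=1 W=1 U=1 S=0
  [1] read 0x1E idx=15: raw=0x1F007 flags P=1 W=1 U=1 S=0
  [2] read 0x1F idx=16: raw=0x23007 flags P=1 W=1 U=1 S=0
  ⇒ phys 0x239DB  [3 reads]
#1 VA=0x30000097C (w,user):
  [0] read 0x1C idx=12: raw=0x13006 flags P=0 W=1 U=1 S=0
  ✗ PAGE_NOT_PRESENT  [1 reads]
#2 VA=0x581E109DB (r,kernel):
  TLB hit vpn=0x581E10 → PA=0x239DB
#3 VA=0x380C120DA (r,kernel):
  [0] read 0x1C idx=14: raw=0x24007 flags P=1 W=1 U=1 S=0
  [1] read 0x24 idx=6: raw=0x25007 flags P=1 W=1 U=1 S=0
  [2] read 0x25 idx=18: raw=0x26007 flags P=1 W=1 U=1 S=0
  ⇒ phys 0x260DA  [3 reads]
#4 VA=0x781A125C4 (w,kernel):
  [0] read 0x1C idx=30: raw=0x27007 flags P=1 W=1 U=1 S=0
  [1] read 0x27 idx=13: raw=0x2B007 flags P=1 W=1 U=1 S=0
  [2] read 0x2B idx=18: raw=0x2C007 flags P=1 W=1 U=1 S=0
  ⇒ phys 0x2C5C4  [3 reads]
#5 VA=0x1820101B9 (w,user):
  [0] read 0x1C idx=6: raw=0x2D007 flags P=1 W=1 U=1 S=0
  [1] read 0x2D idx=16: raw=0x2E007 flags P=1 W=1 U=1 S=0
  [2] read 0x2E idx=16: raw=0x31007 flags P=1 W=1 U=1 S=0
  ⇒ phys 0x311B9  [3 reads]

Access #1 PA: FAULT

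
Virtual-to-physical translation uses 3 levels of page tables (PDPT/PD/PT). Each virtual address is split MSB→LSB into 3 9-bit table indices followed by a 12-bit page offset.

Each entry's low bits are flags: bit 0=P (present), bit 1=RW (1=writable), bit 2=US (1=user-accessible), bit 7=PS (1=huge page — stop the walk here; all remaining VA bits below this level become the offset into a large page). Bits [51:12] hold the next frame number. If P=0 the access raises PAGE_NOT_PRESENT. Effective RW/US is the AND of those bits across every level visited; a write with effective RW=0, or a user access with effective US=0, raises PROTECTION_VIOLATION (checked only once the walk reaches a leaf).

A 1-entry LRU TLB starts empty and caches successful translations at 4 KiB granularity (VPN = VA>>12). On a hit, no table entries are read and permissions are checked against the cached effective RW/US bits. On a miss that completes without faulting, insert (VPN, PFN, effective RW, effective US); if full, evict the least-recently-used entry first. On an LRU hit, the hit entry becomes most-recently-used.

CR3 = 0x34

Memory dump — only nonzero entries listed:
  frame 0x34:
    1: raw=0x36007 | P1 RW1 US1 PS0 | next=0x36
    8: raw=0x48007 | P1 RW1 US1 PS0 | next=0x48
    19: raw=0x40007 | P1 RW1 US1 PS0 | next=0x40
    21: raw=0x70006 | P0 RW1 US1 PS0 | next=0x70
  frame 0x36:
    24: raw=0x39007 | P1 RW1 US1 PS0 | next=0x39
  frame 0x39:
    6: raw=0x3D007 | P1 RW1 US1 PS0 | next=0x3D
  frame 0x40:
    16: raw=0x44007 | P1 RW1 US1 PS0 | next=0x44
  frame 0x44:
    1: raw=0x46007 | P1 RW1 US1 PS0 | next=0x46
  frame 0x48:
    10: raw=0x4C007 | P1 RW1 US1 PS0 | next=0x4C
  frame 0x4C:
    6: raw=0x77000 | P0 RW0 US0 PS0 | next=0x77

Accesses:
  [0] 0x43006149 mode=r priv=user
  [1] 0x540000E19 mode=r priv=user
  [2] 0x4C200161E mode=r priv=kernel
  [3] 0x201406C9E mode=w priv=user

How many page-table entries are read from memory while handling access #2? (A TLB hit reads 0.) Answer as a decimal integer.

Per-access translation:
#0 VA=0x43006149 (r,user):
  [0] read 0x34 idx=1: raw=0x36007 flags P=1 W=1 U=1 S=0
  [1] read 0x36 idx=24: raw=0x39007 flags P=1 W=1 U=1 S=0
  [2] read 0x39 idx=6: raw=0x3D007 flags P=1 W=1 U=1 S=0
  ✓ 0x3D149  — 3 lookups
#1 VA=0x540000E19 (r,user):
  [0] read 0x34 idx=21: raw=0x70006 flags P=0 W=1 U=1 S=0
  → PAGE_NOT_PRESENT  (1 entries read)
#2 VA=0x4C200161E (r,kernel):
  [0] read 0x34 idx=19: raw=0x40007 flags P=1 W=1 U=1 S=0
  [1] read 0x40 idx=16: raw=0x44007 flags P=1 W=1 U=1 S=0
  [2] read 0x44 idx=1: raw=0x46007 flags P=1 W=1 U=1 S=0
  ✓ 0x4661E  — 3 lookups
#3 VA=0x201406C9E (w,user):
  [0] read 0x34 idx=8: raw=0x48007 flags P=1 W=1 U=1 S=0
  [1] read 0x48 idx=10: raw=0x4C007 flags P=1 W=1 U=1 S=0
  [2] read 0x4C idx=6: raw=0x77000 flags P=0 W=0 U=0 S=0
  → PAGE_NOT_PRESENT  (3 entries read)

Entries read for #2: 3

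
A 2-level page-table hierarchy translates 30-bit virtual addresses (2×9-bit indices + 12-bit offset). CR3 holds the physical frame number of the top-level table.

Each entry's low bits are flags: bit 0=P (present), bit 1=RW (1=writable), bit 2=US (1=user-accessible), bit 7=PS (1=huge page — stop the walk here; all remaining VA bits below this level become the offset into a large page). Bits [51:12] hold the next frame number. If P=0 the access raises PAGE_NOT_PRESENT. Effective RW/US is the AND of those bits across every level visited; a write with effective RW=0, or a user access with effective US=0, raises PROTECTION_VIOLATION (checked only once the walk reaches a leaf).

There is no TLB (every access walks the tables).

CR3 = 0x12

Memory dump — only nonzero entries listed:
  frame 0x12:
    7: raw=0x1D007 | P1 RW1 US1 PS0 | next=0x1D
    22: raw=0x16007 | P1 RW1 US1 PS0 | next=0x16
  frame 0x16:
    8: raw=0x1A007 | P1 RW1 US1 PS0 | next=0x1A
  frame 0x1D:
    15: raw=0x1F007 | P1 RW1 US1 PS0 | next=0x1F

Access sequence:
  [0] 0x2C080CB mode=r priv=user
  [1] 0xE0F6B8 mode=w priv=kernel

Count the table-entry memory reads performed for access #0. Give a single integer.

Walk each access:
#0 VA=0x2C080CB (r,user):
  [0] read 0x12 idx=22: raw=0x16007 flags P=1 W=1 U=1 S=0
  [1] read 0x16 idx=8: raw=0x1A007 flags P=1 W=1 U=1 S=0
  → PA=0x1A0CB  (2 entries read)
#1 VA=0xE0F6B8 (w,kernel):
  [0] read 0x12 idx=7: raw=0x1D007 flags P=1 W=1 U=1 S=0
  [1] read 0x1D idx=15: raw=0x1F007 flags P=1 W=1 U=1 S=0
  → PA=0x1F6B8  (2 entries read)

Entries read for #0: 2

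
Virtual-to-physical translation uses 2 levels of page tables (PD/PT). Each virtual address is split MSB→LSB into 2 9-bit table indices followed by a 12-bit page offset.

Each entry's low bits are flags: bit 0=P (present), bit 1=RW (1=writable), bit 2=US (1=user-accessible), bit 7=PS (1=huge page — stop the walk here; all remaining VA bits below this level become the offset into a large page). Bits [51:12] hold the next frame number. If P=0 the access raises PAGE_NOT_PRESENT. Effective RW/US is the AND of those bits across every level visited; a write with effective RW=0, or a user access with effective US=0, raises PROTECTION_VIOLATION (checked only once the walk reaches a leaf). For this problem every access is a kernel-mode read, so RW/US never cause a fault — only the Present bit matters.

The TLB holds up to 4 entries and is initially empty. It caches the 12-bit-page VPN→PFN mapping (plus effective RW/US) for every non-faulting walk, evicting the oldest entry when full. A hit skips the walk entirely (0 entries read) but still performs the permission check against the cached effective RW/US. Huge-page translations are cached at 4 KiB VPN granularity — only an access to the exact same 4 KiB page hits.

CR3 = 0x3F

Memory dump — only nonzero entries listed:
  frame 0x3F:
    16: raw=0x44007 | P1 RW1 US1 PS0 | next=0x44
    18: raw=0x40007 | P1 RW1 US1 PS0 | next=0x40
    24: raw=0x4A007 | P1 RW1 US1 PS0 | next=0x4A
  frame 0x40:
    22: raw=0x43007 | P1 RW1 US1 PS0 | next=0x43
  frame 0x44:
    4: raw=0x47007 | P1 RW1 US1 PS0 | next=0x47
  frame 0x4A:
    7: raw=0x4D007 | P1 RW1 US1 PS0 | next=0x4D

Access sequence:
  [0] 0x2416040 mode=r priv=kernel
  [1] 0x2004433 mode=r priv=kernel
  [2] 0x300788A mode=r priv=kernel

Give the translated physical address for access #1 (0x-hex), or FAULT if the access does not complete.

Trace:
#0 VA=0x2416040 (r,kernel):
  [0] read 0x3F idx=18: raw=0x40007 flags P=1 W=1 U=1 S=0
  [1] read 0x40 idx=22: raw=0x43007 flags P=1 W=1 U=1 S=0
  → PA=0x43040  (2 entries read)
#1 VA=0x2004433 (r,kernel):
  [0] read 0x3F idx=16: raw=0x44007 flags P=1 W=1 U=1 S=0
  [1] read 0x44 idx=4: raw=0x47007 flags P=1 W=1 U=1 S=0
  → PA=0x47433  (2 entries read)
#2 VA=0x300788A (r,kernel):
  [0] read 0x3F idx=24: raw=0x4A007 flags P=1 W=1 U=1 S=0
  [1] read 0x4A idx=7: raw=0x4D007 flags P=1 W=1 U=1 S=0
  → PA=0x4D88A  (2 entries read)

Access #1 PA: 0x47433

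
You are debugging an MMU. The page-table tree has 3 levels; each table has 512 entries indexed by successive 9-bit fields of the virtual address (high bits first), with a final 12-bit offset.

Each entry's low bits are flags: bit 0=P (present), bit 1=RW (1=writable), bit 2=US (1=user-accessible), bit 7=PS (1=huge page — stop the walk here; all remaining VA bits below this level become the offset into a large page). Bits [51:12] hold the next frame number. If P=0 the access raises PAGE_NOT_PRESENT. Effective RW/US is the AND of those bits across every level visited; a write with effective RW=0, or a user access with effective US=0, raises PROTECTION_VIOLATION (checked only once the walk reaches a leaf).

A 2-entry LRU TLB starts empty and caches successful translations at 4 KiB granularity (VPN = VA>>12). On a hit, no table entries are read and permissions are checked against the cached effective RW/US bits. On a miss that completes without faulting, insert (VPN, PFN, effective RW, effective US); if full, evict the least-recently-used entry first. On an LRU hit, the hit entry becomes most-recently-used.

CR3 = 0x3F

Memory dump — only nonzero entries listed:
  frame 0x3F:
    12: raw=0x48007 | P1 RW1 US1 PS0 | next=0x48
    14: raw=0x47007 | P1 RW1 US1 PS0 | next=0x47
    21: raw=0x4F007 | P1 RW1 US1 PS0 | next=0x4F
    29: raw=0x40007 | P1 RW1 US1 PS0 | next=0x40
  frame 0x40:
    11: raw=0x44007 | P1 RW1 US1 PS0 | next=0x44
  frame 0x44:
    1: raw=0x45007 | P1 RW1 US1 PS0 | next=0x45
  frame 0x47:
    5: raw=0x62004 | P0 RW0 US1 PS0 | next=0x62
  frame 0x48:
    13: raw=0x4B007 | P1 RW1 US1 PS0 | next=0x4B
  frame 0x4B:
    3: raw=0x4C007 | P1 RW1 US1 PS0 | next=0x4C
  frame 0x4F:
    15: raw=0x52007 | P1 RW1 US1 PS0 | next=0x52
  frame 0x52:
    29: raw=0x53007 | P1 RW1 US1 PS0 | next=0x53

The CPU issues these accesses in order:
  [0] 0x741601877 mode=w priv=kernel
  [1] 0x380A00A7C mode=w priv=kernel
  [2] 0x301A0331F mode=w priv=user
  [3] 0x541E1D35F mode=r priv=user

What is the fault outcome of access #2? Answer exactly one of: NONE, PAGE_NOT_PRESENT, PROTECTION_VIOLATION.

Per-access translation:
#0 VA=0x741601877 (w,kernel):
  L0 @0x3F[29] → 0x40007  P=1,RW=1,US=1,PS=0
  L1 @0x40[11] → 0x44007  P=1,RW=1,US=1,PS=0
  L2 @0x44[1] → 0x45007  P=1,RW=1,US=1,PS=0
  ⇒ phys 0x45877  [3 reads]
#1 VA=0x380A00A7C (w,kernel):
  L0 @0x3F[14] → 0x47007  P=1,RW=1,US=1,PS=0
  L1 @0x47[5] → 0x62004  P=0,RW=0,US=1,PS=0
  ✗ PAGE_NOT_PRESENT  [2 reads]
#2 VA=0x301A0331F (w,user):
  L0 @0x3F[12] → 0x48007  P=1,RW=1,US=1,PS=0
  L1 @0x48[13] → 0x4B007  P=1,RW=1,US=1,PS=0
  L2 @0x4B[3] → 0x4C007  P=1,RW=1,US=1,PS=0
  ⇒ phys 0x4C31F  [3 reads]
#3 VA=0x541E1D35F (r,user):
  L0 @0x3F[21] → 0x4F007  P=1,RW=1,US=1,PS=0
  L1 @0x4F[15] → 0x52007  P=1,RW=1,US=1,PS=0
  L2 @0x52[29] → 0x53007  P=1,RW=1,US=1,PS=0
  ⇒ phys 0x5335F  [3 reads]

Access #2 fault: NONE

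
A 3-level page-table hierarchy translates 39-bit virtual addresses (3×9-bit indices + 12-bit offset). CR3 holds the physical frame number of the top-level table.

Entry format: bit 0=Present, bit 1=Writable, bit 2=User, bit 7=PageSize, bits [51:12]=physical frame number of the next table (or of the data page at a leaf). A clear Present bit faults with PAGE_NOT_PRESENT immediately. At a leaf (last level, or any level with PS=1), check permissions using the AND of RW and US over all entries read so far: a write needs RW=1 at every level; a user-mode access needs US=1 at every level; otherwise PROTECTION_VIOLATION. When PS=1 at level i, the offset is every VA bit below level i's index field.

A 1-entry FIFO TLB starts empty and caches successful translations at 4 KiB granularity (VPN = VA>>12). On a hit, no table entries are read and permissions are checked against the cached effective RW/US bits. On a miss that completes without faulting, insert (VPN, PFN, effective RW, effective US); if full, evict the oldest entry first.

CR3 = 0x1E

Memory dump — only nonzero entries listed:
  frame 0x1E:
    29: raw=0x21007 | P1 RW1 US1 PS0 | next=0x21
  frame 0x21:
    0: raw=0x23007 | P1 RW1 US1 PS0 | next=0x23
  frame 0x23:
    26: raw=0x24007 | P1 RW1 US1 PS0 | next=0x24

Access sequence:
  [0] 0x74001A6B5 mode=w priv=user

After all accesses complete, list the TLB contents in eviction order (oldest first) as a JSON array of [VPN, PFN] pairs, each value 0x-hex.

Trace:
#0 VA=0x74001A6B5 (w,user):
  lvl0: tbl 0x1E, slot 29 ⇒ 0x21007 (P1/RW1/US1/PS0)
  lvl1: tbl 0x21, slot 0 ⇒ 0x23007 (P1/RW1/US1/PS0)
  lvl2: tbl 0x23, slot 26 ⇒ 0x24007 (P1/RW1/US1/PS0)
  ⇒ phys 0x246B5  [3 reads]

TLB: [["0x74001A", "0x24"]]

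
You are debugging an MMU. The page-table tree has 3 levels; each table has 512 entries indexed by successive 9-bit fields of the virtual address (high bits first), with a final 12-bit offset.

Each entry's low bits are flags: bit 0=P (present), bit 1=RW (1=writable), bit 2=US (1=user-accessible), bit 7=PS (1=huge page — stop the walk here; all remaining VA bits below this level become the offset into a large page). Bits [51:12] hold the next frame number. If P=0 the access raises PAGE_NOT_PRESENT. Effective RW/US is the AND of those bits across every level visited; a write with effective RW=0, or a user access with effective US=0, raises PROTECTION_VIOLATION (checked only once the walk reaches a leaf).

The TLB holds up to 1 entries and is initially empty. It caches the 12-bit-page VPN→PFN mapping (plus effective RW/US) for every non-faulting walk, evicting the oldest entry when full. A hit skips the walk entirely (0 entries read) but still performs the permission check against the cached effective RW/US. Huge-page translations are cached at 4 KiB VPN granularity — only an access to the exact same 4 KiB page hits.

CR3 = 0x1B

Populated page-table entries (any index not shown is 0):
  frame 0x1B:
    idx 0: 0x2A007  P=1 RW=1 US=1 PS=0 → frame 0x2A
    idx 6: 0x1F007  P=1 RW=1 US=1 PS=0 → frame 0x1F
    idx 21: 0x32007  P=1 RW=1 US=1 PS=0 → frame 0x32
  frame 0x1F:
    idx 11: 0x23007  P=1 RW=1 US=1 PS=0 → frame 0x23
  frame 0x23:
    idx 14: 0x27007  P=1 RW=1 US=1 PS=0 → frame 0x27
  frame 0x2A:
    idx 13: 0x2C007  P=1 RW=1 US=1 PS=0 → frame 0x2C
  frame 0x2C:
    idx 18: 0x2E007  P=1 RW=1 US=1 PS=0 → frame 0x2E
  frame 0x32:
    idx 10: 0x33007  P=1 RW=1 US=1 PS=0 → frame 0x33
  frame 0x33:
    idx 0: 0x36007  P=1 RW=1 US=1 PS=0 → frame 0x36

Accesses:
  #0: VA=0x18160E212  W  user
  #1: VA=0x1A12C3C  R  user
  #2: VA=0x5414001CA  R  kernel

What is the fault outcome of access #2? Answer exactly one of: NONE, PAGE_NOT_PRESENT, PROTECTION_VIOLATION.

Per-access translation:
#0 VA=0x18160E212 (w,user):
  [0] read 0x1B idx=6: raw=0x1F007 flags P=1 W=1 U=1 S=0
  [1] read 0x1F idx=11: raw=0x23007 flags P=1 W=1 U=1 S=0
  [2] read 0x23 idx=14: raw=0x27007 flags P=1 W=1 U=1 S=0
  ⇒ phys 0x27212  [3 reads]
#1 VA=0x1A12C3C (r,user):
  [0] read 0x1B idx=0: raw=0x2A007 flags P=1 W=1 U=1 S=0
  [1] read 0x2A idx=13: raw=0x2C007 flags P=1 W=1 U=1 S=0
  [2] read 0x2C idx=18: raw=0x2E007 flags P=1 W=1 U=1 S=0
  ⇒ phys 0x2EC3C  [3 reads]
#2 VA=0x5414001CA (r,kernel):
  [0] read 0x1B idx=21: raw=0x32007 flags P=1 W=1 U=1 S=0
  [1] read 0x32 idx=10: raw=0x33007 flags P=1 W=1 U=1 S=0
  [2] read 0x33 idx=0: raw=0x36007 flags P=1 W=1 U=1 S=0
  ⇒ phys 0x361CA  [3 reads]

Access #2 fault: NONE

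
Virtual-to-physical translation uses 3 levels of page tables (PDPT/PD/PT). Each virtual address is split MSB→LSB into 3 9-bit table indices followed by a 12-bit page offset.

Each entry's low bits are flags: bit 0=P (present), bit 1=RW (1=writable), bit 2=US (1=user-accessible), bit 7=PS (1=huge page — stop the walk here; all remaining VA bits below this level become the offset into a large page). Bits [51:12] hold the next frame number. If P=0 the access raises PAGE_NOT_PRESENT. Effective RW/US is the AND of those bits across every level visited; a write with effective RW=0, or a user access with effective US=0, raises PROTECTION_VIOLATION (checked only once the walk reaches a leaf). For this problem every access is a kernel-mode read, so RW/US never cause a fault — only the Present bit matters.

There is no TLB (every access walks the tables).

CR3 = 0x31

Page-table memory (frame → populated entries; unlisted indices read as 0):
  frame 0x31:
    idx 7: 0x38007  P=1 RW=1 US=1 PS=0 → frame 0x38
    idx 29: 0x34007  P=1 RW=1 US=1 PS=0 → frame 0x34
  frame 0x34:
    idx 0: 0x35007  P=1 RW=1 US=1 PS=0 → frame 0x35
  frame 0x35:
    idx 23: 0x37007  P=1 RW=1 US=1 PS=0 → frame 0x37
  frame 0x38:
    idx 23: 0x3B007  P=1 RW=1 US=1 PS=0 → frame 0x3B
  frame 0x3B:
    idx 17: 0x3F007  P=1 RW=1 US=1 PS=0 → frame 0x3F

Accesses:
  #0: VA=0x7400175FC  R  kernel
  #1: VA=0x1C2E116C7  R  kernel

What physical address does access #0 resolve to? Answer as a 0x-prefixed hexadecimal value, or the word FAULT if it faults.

Per-access translation:
#0 VA=0x7400175FC (r,kernel):
  L0 @0x31[29] → 0x34007  P=1,RW=1,US=1,PS=0
  L1 @0x34[0] → 0x35007  P=1,RW=1,US=1,PS=0
  L2 @0x35[23] → 0x37007  P=1,RW=1,US=1,PS=0
  ⇒ phys 0x375FC  [3 reads]
#1 VA=0x1C2E116C7 (r,kernel):
  L0 @0x31[7] → 0x38007  P=1,RW=1,US=1,PS=0
  L1 @0x38[23] → 0x3B007  P=1,RW=1,US=1,PS=0
  L2 @0x3B[17] → 0x3F007  P=1,RW=1,US=1,PS=0
  ⇒ phys 0x3F6C7  [3 reads]

Access #0 PA: 0x375FC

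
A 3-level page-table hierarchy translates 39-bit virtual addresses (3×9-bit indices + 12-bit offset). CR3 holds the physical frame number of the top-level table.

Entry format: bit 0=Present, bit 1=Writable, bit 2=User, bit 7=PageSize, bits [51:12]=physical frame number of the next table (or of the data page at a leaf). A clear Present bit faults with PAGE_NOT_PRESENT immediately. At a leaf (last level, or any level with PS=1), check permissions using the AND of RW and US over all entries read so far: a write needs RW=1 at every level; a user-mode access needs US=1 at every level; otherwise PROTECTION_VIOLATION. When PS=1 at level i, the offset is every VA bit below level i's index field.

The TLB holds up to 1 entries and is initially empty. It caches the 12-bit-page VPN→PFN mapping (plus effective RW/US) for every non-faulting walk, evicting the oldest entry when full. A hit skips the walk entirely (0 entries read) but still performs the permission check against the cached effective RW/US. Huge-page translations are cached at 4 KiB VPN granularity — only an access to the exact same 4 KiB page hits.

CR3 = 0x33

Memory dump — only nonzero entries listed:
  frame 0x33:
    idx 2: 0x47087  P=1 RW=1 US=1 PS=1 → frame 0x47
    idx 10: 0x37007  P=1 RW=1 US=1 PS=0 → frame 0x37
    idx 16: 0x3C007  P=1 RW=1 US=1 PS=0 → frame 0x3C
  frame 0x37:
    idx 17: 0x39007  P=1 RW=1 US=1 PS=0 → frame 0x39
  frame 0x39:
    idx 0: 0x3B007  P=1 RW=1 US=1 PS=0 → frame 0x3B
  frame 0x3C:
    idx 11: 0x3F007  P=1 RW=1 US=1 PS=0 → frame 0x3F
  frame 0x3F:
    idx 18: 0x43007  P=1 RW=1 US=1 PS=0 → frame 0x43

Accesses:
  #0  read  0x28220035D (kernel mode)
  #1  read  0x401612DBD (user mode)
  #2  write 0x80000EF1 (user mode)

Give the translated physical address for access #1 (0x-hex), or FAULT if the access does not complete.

Trace:
#0 VA=0x28220035D (r,kernel):
  L0: frame=0x33 idx=10 entry=0x37007 [P=1 RW=1 US=1 PS=0]
  L1: frame=0x37 idx=17 entry=0x39007 [P=1 RW=1 US=1 PS=0]
  L2: frame=0x39 idx=0 entry=0x3B007 [P=1 RW=1 US=1 PS=0]
  ✓ 0x3B35D  — 3 lookups
#1 VA=0x401612DBD (r,user):
  L0: frame=0x33 idx=16 entry=0x3C007 [P=1 RW=1 US=1 PS=0]
  L1: frame=0x3C idx=11 entry=0x3F007 [P=1 RW=1 US=1 PS=0]
  L2: frame=0x3F idx=18 entry=0x43007 [P=1 RW=1 US=1 PS=0]
  ✓ 0x43DBD  — 3 lookups
#2 VA=0x80000EF1 (w,user):
  L0: frame=0x33 idx=2 entry=0x47087 [P=1 RW=1 US=1 PS=1]
  ✓ 0x47EF1 (huge @L0)  — 1 lookups

Access #1 PA: 0x43DBD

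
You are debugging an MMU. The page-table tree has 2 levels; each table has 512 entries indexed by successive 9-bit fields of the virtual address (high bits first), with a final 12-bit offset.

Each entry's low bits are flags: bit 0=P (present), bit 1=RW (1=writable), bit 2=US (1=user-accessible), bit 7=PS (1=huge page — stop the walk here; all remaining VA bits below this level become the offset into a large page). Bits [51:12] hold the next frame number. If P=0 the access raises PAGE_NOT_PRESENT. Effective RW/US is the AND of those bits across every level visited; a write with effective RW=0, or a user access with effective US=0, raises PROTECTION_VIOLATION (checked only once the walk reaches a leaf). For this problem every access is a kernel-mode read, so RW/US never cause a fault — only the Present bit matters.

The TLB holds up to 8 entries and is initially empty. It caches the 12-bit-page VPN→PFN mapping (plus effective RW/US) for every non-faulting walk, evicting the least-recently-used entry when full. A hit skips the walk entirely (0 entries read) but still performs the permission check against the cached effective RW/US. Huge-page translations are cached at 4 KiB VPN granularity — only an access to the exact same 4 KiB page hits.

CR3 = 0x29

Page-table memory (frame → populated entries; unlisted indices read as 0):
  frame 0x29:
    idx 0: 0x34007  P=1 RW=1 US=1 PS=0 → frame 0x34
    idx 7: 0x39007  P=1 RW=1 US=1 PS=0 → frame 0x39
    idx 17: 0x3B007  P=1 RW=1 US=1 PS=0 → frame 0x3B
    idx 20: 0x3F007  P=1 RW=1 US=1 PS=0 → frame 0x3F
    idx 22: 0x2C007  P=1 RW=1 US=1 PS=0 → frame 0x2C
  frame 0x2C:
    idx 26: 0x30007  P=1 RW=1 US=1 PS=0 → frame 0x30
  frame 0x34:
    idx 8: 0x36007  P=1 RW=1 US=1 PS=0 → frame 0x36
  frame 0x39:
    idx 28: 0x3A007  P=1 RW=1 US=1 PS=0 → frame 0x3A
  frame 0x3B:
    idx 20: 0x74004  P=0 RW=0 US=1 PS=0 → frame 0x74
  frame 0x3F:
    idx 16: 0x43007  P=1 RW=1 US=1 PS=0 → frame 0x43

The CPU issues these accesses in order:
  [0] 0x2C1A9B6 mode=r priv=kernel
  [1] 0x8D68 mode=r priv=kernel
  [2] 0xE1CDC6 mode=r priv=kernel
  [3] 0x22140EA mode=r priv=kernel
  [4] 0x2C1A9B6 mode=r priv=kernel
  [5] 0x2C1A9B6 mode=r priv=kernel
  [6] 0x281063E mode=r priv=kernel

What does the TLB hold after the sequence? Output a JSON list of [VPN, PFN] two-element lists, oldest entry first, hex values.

Trace:
#0 VA=0x2C1A9B6 (r,kernel):
  L0 @0x29[22] → 0x2C007  P=1,RW=1,US=1,PS=0
  L1 @0x2C[26] → 0x30007  P=1,RW=1,US=1,PS=0
  ✓ 0x309B6  — 2 lookups
#1 VA=0x8D68 (r,kernel):
  L0 @0x29[0] → 0x34007  P=1,RW=1,US=1,PS=0
  L1 @0x34[8] → 0x36007  P=1,RW=1,US=1,PS=0
  ✓ 0x36D68  — 2 lookups
#2 VA=0xE1CDC6 (r,kernel):
  L0 @0x29[7] → 0x39007  P=1,RW=1,US=1,PS=0
  L1 @0x39[28] → 0x3A007  P=1,RW=1,US=1,PS=0
  ✓ 0x3ADC6  — 2 lookups
#3 VA=0x22140EA (r,kernel):
  L0 @0x29[17] → 0x3B007  P=1,RW=1,US=1,PS=0
  L1 @0x3B[20] → 0x74004  P=0,RW=0,US=1,PS=0
  → PAGE_NOT_PRESENT  (2 entries read)
#4 VA=0x2C1A9B6 (r,kernel):
  TLB hit vpn=0x2C1A → PA=0x309B6
#5 VA=0x2C1A9B6 (r,kernel):
  TLB hit vpn=0x2C1A → PA=0x309B6
#6 VA=0x281063E (r,kernel):
  L0 @0x29[20] → 0x3F007  P=1,RW=1,US=1,PS=0
  L1 @0x3F[16] → 0x43007  P=1,RW=1,US=1,PS=0
  ✓ 0x4363E  — 2 lookups

TLB: [["0x8", "0x36"], ["0xE1C", "0x3A"], ["0x2C1A", "0x30"], ["0x2810", "0x43"]]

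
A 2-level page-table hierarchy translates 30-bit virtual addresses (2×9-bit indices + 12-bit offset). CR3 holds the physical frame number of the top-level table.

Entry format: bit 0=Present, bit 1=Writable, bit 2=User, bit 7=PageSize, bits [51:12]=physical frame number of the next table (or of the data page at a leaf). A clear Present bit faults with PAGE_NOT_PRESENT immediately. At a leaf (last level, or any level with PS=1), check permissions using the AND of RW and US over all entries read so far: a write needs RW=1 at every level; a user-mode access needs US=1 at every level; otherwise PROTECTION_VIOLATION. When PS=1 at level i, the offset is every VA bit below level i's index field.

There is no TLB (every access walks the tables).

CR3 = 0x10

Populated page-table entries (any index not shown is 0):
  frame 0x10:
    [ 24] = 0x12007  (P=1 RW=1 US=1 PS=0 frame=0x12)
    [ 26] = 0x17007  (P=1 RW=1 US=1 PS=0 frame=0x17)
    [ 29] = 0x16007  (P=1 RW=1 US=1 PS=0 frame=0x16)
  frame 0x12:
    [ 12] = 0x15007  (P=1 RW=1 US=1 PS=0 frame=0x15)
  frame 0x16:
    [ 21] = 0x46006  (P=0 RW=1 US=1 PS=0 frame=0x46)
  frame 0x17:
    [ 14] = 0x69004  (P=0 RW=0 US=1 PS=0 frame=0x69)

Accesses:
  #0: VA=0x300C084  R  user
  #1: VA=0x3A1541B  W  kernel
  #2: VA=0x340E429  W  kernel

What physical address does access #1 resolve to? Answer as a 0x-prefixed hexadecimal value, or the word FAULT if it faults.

Per-access translation:
#0 VA=0x300C084 (r,user):
  lvl0: tbl 0x10, slot 24 ⇒ 0x12007 (P1/RW1/US1/PS0)
  lvl1: tbl 0x12, slot 12 ⇒ 0x15007 (P1/RW1/US1/PS0)
  ✓ 0x15084  — 2 lookups
#1 VA=0x3A1541B (w,kernel):
  lvl0: tbl 0x10, slot 29 ⇒ 0x16007 (P1/RW1/US1/PS0)
  lvl1: tbl 0x16, slot 21 ⇒ 0x46006 (P0/RW1/US1/PS0)
  ⇒ fault: PAGE_NOT_PRESENT  — 2 lookups
#2 VA=0x340E429 (w,kernel):
  lvl0: tbl 0x10, slot 26 ⇒ 0x17007 (P1/RW1/US1/PS0)
  lvl1: tbl 0x17, slot 14 ⇒ 0x69004 (P0/RW0/US1/PS0)
  ⇒ fault: PAGE_NOT_PRESENT  — 2 lookups

Access #1 PA: FAULT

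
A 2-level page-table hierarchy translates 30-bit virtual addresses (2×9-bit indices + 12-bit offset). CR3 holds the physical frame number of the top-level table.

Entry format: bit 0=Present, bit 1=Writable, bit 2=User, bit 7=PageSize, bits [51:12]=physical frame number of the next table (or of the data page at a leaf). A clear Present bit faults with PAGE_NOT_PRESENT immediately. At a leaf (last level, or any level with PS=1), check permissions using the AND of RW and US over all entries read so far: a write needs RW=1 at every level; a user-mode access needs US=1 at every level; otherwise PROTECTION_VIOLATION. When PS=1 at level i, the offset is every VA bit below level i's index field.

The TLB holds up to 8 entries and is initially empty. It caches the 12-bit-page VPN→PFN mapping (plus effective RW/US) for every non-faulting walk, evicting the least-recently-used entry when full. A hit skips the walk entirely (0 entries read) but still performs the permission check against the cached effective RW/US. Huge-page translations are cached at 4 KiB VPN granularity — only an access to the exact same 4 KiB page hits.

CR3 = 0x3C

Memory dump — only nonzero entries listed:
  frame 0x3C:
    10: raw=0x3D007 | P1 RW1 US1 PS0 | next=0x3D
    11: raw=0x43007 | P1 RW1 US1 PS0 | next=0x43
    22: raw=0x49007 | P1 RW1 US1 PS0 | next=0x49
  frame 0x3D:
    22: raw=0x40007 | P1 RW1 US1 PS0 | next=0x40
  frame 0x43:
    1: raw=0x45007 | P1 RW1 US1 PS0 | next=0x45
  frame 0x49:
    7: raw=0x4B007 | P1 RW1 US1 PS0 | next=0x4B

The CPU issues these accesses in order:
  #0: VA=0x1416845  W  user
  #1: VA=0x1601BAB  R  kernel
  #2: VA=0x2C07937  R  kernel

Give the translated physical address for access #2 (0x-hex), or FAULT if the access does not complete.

Trace:
#0 VA=0x1416845 (w,user):
  [0] read 0x3C idx=10: raw=0x3D007 flags P=1 W=1 U=1 S=0
  [1] read 0x3D idx=22: raw=0x40007 flags P=1 W=1 U=1 S=0
  ✓ 0x40845  — 2 lookups
#1 VA=0x1601BAB (r,kernel):
  [0] read 0x3C idx=11: raw=0x43007 flags P=1 W=1 U=1 S=0
  [1] read 0x43 idx=1: raw=0x45007 flags P=1 W=1 U=1 S=0
  ✓ 0x45BAB  — 2 lookups
#2 VA=0x2C07937 (r,kernel):
  [0] read 0x3C idx=22: raw=0x49007 flags P=1 W=1 U=1 S=0
  [1] read 0x49 idx=7: raw=0x4B007 flags P=1 W=1 U=1 S=0
  ✓ 0x4B937  — 2 lookups

Access #2 PA: 0x4B937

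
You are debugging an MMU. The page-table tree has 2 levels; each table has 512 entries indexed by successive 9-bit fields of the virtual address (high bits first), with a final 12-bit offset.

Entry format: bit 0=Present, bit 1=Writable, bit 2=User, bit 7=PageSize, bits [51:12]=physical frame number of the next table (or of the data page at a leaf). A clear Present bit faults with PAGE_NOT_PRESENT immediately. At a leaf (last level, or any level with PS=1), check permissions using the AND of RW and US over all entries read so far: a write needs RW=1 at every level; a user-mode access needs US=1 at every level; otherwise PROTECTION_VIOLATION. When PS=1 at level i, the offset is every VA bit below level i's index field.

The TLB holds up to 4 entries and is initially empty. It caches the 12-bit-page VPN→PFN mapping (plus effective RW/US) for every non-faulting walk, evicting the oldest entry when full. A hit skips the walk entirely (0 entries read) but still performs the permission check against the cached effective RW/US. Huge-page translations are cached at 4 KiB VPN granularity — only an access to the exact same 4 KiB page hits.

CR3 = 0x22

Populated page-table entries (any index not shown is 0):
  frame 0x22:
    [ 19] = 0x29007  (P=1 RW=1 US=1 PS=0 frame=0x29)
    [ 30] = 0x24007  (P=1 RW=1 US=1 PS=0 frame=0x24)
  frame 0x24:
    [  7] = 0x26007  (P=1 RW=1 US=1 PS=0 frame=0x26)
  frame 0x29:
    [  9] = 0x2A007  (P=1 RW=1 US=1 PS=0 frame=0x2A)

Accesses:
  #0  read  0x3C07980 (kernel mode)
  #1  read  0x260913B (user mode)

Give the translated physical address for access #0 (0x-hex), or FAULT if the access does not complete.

Per-access translation:
#0 VA=0x3C07980 (r,kernel):
  L0 @0x22[30] → 0x24007  P=1,RW=1,US=1,PS=0
  L1 @0x24[7] → 0x26007  P=1,RW=1,US=1,PS=0
  → PA=0x26980  (2 entries read)
#1 VA=0x260913B (r,user):
  L0 @0x22[19] → 0x29007  P=1,RW=1,US=1,PS=0
  L1 @0x29[9] → 0x2A007  P=1,RW=1,US=1,PS=0
  → PA=0x2A13B  (2 entries read)

Access #0 PA: 0x26980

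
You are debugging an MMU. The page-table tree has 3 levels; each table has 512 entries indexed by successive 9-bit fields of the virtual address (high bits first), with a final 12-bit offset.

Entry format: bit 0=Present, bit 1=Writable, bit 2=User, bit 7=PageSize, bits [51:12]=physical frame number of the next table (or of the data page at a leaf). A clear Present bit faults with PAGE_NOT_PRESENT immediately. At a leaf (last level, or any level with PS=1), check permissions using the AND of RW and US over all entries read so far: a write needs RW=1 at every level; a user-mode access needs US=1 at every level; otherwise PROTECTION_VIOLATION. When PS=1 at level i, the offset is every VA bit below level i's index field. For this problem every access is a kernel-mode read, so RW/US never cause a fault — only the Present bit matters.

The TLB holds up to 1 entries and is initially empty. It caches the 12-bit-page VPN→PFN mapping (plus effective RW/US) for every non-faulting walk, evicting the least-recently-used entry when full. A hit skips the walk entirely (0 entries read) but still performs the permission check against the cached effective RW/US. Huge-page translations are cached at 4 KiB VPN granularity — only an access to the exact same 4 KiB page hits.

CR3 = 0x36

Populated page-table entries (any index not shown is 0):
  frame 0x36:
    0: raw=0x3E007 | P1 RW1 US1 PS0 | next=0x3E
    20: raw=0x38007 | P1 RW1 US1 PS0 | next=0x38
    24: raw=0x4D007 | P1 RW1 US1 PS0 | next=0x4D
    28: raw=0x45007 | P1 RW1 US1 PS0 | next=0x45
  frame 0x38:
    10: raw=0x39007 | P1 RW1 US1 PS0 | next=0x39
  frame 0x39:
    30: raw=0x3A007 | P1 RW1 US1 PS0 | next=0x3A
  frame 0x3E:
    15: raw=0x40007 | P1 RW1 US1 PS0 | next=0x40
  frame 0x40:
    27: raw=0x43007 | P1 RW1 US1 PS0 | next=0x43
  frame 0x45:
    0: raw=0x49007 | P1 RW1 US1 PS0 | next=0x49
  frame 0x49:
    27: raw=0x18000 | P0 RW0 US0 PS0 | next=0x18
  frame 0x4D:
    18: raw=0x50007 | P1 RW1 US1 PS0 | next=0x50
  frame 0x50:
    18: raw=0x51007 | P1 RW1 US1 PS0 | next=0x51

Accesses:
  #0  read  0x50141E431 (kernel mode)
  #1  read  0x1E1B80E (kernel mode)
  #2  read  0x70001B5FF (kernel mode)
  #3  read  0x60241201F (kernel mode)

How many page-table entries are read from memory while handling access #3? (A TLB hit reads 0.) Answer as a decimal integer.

Walk each access:
#0 VA=0x50141E431 (r,kernel):
  L0: frame=0x36 idx=20 entry=0x38007 [P=1 RW=1 US=1 PS=0]
  L1: frame=0x38 idx=10 entry=0x39007 [P=1 RW=1 US=1 PS=0]
  L2: frame=0x39 idx=30 entry=0x3A007 [P=1 RW=1 US=1 PS=0]
  ✓ 0x3A431  — 3 lookups
#1 VA=0x1E1B80E (r,kernel):
  L0: frame=0x36 idx=0 entry=0x3E007 [P=1 RW=1 US=1 PS=0]
  L1: frame=0x3E idx=15 entry=0x40007 [P=1 RW=1 US=1 PS=0]
  L2: frame=0x40 idx=27 entry=0x43007 [P=1 RW=1 US=1 PS=0]
  ✓ 0x4380E  — 3 lookups
#2 VA=0x70001B5FF (r,kernel):
  L0: frame=0x36 idx=28 entry=0x45007 [P=1 RW=1 US=1 PS=0]
  L1: frame=0x45 idx=0 entry=0x49007 [P=1 RW=1 US=1 PS=0]
  L2: frame=0x49 idx=27 entry=0x18000 [P=0 RW=0 US=0 PS=0]
  ✗ PAGE_NOT_PRESENT  [3 reads]
#3 VA=0x60241201F (r,kernel):
  L0: frame=0x36 idx=24 entry=0x4D007 [P=1 RW=1 US=1 PS=0]
  L1: frame=0x4D idx=18 entry=0x50007 [P=1 RW=1 US=1 PS=0]
  L2: frame=0x50 idx=18 entry=0x51007 [P=1 RW=1 US=1 PS=0]
  ✓ 0x5101F  — 3 lookups

Entries read for #3: 3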